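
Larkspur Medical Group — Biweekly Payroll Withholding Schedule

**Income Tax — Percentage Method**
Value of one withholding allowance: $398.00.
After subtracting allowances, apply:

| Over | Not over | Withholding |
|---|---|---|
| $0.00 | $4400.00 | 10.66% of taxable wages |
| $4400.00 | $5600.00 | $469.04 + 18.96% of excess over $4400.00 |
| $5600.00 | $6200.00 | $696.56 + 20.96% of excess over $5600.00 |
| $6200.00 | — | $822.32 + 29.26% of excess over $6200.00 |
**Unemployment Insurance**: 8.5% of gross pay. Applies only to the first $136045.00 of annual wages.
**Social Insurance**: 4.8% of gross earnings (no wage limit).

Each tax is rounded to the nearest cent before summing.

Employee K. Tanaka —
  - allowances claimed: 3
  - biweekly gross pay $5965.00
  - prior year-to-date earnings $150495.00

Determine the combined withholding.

Income Tax: taxable = $5965.00 − 3×$398.00 = $4771.00
  $469.04 + 18.96% × ($4771.00 − $4400.00) = $469.04 + 18.96% × $371.00 = $539.38
Unemployment Insurance: YTD $150495.00 ≥ cap $136045.00 → $0.00
Social Insurance: 4.8% × $5965.00 = $286.32
Total: $539.38 + $0.00 + $286.32 = $825.70

$825.70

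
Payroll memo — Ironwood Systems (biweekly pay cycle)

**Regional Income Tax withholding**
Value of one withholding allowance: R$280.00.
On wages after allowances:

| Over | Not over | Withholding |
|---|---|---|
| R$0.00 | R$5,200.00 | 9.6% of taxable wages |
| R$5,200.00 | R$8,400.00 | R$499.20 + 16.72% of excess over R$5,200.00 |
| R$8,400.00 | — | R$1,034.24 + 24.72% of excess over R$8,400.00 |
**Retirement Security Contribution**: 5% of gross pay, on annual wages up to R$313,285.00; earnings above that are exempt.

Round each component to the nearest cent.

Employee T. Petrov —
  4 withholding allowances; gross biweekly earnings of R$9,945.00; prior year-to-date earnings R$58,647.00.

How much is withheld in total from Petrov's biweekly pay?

R$1,636.55

Regional Income Tax: taxable = R$9,945.00 − 4×R$280.00 = R$8,825.00
  R$1,034.24 + 24.72% × (R$8,825.00 − R$8,400.00) = R$1,034.24 + 24.72% × R$425.00 = R$1,139.30
Retirement Security Contribution: 5% × R$9,945.00 = R$497.25
Total: R$1,139.30 + R$497.25 = R$1,636.55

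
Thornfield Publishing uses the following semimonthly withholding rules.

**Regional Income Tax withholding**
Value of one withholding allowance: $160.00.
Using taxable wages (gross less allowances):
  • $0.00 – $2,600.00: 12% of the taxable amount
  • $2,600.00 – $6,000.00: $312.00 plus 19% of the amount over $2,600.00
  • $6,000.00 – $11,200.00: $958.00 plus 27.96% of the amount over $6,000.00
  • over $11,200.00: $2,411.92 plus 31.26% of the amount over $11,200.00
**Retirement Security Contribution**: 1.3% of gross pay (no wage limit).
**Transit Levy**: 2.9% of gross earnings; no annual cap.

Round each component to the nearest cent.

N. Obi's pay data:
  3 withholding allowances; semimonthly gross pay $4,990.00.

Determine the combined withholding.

Regional Income Tax: taxable = $4,990.00 − 3×$160.00 = $4,510.00
  $312.00 + 19% × ($4,510.00 − $2,600.00) = $312.00 + 19% × $1,910.00 = $674.90
Retirement Security Contribution: 1.3% × $4,990.00 = $64.87
Transit Levy: 2.9% × $4,990.00 = $144.71
Total: $674.90 + $64.87 + $144.71 = $884.48

$884.48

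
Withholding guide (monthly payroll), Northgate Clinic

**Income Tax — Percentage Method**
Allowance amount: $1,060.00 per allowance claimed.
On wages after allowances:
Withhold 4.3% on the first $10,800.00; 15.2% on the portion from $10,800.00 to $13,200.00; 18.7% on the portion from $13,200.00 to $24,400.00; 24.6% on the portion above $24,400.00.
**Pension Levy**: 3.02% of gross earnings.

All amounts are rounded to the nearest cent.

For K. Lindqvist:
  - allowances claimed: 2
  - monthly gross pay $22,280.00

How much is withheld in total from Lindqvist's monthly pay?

Income Tax: taxable = $22,280.00 − 2×$1,060.00 = $20,160.00
  $829.20 + 18.7% × ($20,160.00 − $13,200.00) = $829.20 + 18.7% × $6,960.00 = $2,130.72
Pension Levy: 3.02% × $22,280.00 = $672.86
Total: $2,130.72 + $672.86 = $2,803.58

$2,803.58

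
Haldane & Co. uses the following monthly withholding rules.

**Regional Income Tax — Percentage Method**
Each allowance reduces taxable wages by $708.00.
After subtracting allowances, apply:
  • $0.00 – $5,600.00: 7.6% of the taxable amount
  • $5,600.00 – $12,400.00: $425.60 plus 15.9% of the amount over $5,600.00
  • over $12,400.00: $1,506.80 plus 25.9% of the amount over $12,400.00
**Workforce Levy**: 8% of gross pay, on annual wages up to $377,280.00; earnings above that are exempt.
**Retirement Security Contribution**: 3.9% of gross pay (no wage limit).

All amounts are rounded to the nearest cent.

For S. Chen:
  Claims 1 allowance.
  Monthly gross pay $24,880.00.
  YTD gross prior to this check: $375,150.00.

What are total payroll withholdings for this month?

$5,696.47

Regional Income Tax: taxable = $24,880.00 − 1×$708.00 = $24,172.00
  $1,506.80 + 25.9% × ($24,172.00 − $12,400.00) = $1,506.80 + 25.9% × $11,772.00 = $4,555.75
Workforce Levy: cap $377,280.00 − YTD $375,150.00 = $2,130.00 subject; 8% × $2,130.00 = $170.40
Retirement Security Contribution: 3.9% × $24,880.00 = $970.32
Total: $4,555.75 + $170.40 + $970.32 = $5,696.47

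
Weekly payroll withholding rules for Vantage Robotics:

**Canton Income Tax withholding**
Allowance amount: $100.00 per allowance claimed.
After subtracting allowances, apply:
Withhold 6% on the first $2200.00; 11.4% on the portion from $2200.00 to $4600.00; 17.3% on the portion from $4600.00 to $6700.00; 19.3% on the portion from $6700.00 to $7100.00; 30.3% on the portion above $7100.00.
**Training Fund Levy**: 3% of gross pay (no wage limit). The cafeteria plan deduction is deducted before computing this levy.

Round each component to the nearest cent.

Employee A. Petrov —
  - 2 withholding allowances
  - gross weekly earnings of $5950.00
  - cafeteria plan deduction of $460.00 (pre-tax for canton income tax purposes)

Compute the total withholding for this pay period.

$689.67

Canton Income Tax: taxable = $5950.00 − $460.00 − 2×$100.00 = $5290.00
  $405.60 + 17.3% × ($5290.00 − $4600.00) = $405.60 + 17.3% × $690.00 = $524.97
Training Fund Levy: 3% × $5490.00 = $164.70
Total: $524.97 + $164.70 = $689.67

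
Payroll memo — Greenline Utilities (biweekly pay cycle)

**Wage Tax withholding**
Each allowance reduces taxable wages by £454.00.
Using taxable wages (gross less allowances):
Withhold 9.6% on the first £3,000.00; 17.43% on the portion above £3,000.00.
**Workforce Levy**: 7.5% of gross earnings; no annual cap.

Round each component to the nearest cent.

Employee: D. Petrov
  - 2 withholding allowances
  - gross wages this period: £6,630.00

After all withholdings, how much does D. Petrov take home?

Wage Tax: taxable = £6,630.00 − 2×£454.00 = £5,722.00
  £288.00 + 17.43% × (£5,722.00 − £3,000.00) = £288.00 + 17.43% × £2,722.00 = £762.44
Workforce Levy: 7.5% × £6,630.00 = £497.25
Total withheld: £762.44 + £497.25 = £1,259.69
Net pay: £6,630.00 − £1,259.69 = £5,370.31

£5,370.31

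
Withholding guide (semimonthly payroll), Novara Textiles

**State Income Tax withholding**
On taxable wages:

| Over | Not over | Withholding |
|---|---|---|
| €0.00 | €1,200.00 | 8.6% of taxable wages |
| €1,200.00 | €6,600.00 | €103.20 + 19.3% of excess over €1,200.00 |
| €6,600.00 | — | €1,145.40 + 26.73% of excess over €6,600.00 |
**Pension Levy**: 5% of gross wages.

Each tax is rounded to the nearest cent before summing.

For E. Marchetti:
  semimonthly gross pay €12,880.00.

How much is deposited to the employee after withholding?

€9,411.96

State Income Tax: taxable = €12,880.00
  €1,145.40 + 26.73% × (€12,880.00 − €6,600.00) = €1,145.40 + 26.73% × €6,280.00 = €2,824.04
Pension Levy: 5% × €12,880.00 = €644.00
Total withheld: €2,824.04 + €644.00 = €3,468.04
Net pay: €12,880.00 − €3,468.04 = €9,411.96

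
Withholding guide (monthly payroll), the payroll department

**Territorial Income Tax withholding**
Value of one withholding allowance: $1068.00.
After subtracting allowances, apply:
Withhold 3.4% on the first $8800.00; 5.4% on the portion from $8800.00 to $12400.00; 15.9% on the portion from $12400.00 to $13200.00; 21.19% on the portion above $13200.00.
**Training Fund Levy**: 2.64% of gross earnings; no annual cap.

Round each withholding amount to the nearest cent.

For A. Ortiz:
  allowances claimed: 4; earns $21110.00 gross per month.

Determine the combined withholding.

Territorial Income Tax: taxable = $21110.00 − 4×$1068.00 = $16838.00
  $620.80 + 21.19% × ($16838.00 − $13200.00) = $620.80 + 21.19% × $3638.00 = $1391.69
Training Fund Levy: 2.64% × $21110.00 = $557.30
Total: $1391.69 + $557.30 = $1948.99

$1948.99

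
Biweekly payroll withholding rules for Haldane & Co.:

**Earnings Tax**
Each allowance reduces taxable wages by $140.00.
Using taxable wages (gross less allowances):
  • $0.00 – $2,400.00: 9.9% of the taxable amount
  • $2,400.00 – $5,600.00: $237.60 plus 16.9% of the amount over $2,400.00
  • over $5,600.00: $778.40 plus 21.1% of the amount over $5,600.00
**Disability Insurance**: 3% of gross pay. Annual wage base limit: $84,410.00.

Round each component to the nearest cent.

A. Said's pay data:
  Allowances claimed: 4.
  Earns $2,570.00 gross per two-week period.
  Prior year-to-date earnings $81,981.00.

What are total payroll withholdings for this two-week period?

Earnings Tax: taxable = $2,570.00 − 4×$140.00 = $2,010.00
  9.9% × $2,010.00 = $198.99
Disability Insurance: cap $84,410.00 − YTD $81,981.00 = $2,429.00 subject; 3% × $2,429.00 = $72.87
Total: $198.99 + $72.87 = $271.86

$271.86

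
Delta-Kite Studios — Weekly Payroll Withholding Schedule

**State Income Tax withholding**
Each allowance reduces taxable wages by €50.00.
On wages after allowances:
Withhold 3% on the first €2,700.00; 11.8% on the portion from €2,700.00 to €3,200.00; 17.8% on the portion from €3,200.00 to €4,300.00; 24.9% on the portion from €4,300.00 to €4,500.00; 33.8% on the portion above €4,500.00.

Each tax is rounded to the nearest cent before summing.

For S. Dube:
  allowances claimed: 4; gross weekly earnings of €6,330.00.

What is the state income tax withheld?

€936.54

State Income Tax: taxable = €6,330.00 − 4×€50.00 = €6,130.00
  €385.60 + 33.8% × (€6,130.00 − €4,500.00) = €385.60 + 33.8% × €1,630.00 = €936.54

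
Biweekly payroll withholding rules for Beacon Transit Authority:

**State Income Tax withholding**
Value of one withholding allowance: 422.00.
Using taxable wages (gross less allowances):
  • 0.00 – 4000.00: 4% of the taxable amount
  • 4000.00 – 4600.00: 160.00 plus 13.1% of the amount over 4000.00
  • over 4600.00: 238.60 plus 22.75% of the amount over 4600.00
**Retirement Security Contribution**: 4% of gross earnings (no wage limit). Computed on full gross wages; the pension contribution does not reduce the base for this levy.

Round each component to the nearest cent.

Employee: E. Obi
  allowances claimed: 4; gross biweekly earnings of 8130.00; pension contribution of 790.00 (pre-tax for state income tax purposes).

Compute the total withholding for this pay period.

803.13

State Income Tax: taxable = 8130.00 − 790.00 − 4×422.00 = 5652.00
  238.60 + 22.75% × (5652.00 − 4600.00) = 238.60 + 22.75% × 1052.00 = 477.93
Retirement Security Contribution: 4% × 8130.00 = 325.20
Total: 477.93 + 325.20 = 803.13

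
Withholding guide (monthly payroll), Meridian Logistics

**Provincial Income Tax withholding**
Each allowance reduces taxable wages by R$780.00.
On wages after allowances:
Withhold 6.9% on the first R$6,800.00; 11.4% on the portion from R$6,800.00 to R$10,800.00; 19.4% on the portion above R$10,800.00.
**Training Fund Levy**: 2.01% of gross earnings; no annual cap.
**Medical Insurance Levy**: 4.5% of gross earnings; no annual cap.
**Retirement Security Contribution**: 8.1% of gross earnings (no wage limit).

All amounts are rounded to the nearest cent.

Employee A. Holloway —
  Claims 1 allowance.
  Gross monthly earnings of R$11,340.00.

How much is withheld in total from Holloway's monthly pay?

R$2,554.61

Provincial Income Tax: taxable = R$11,340.00 − 1×R$780.00 = R$10,560.00
  R$469.20 + 11.4% × (R$10,560.00 − R$6,800.00) = R$469.20 + 11.4% × R$3,760.00 = R$897.84
Training Fund Levy: 2.01% × R$11,340.00 = R$227.93
Medical Insurance Levy: 4.5% × R$11,340.00 = R$510.30
Retirement Security Contribution: 8.1% × R$11,340.00 = R$918.54
Total: R$897.84 + R$227.93 + R$510.30 + R$918.54 = R$2,554.61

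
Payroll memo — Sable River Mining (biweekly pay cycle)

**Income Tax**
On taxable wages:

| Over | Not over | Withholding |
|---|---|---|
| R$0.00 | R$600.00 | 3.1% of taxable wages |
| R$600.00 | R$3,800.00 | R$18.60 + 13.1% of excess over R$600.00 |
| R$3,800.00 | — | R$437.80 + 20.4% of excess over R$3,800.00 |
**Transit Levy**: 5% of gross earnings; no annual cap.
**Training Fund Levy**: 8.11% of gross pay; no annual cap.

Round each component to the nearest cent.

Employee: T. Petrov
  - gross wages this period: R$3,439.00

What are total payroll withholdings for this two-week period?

R$841.36

Income Tax: taxable = R$3,439.00
  R$18.60 + 13.1% × (R$3,439.00 − R$600.00) = R$18.60 + 13.1% × R$2,839.00 = R$390.51
Transit Levy: 5% × R$3,439.00 = R$171.95
Training Fund Levy: 8.11% × R$3,439.00 = R$278.90
Total: R$390.51 + R$171.95 + R$278.90 = R$841.36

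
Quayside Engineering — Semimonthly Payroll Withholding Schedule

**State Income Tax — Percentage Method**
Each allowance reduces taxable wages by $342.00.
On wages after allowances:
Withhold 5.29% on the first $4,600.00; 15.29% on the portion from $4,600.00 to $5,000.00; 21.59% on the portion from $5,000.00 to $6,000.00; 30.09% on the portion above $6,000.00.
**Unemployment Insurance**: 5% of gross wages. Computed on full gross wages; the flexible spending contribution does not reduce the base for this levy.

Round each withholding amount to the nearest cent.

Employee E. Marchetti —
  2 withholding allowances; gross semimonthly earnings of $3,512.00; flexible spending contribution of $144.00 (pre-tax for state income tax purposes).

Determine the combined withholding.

$317.58

State Income Tax: taxable = $3,512.00 − $144.00 − 2×$342.00 = $2,684.00
  5.29% × $2,684.00 = $141.98
Unemployment Insurance: 5% × $3,512.00 = $175.60
Total: $141.98 + $175.60 = $317.58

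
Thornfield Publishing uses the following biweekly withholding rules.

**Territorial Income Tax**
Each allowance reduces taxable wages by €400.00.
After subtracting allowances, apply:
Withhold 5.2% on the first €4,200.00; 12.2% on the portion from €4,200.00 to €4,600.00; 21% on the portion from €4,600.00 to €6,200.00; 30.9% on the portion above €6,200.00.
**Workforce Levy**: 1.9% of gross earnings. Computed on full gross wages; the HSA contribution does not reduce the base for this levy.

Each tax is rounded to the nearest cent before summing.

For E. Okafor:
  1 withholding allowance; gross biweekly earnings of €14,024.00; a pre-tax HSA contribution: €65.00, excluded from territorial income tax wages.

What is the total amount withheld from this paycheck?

Territorial Income Tax: taxable = €14,024.00 − €65.00 − 1×€400.00 = €13,559.00
  €603.20 + 30.9% × (€13,559.00 − €6,200.00) = €603.20 + 30.9% × €7,359.00 = €2,877.13
Workforce Levy: 1.9% × €14,024.00 = €266.46
Total: €2,877.13 + €266.46 = €3,143.59

€3,143.59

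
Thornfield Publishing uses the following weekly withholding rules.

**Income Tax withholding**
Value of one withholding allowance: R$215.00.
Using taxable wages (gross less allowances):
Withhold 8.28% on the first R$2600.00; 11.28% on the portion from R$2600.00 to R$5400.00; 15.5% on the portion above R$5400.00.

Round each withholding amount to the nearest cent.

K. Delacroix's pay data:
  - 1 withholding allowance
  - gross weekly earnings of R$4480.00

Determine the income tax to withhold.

R$403.09

Income Tax: taxable = R$4480.00 − 1×R$215.00 = R$4265.00
  R$215.28 + 11.28% × (R$4265.00 − R$2600.00) = R$215.28 + 11.28% × R$1665.00 = R$403.09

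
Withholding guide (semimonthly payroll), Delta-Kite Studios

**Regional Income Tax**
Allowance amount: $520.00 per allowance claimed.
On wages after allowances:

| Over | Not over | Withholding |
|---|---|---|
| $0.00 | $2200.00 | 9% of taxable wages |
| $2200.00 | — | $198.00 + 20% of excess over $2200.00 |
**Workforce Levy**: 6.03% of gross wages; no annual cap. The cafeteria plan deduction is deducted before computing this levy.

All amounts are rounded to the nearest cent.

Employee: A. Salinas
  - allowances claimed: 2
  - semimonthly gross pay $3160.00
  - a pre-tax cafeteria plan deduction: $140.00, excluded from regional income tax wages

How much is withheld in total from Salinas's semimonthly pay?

Regional Income Tax: taxable = $3160.00 − $140.00 − 2×$520.00 = $1980.00
  9% × $1980.00 = $178.20
Workforce Levy: 6.03% × $3020.00 = $182.11
Total: $178.20 + $182.11 = $360.31

$360.31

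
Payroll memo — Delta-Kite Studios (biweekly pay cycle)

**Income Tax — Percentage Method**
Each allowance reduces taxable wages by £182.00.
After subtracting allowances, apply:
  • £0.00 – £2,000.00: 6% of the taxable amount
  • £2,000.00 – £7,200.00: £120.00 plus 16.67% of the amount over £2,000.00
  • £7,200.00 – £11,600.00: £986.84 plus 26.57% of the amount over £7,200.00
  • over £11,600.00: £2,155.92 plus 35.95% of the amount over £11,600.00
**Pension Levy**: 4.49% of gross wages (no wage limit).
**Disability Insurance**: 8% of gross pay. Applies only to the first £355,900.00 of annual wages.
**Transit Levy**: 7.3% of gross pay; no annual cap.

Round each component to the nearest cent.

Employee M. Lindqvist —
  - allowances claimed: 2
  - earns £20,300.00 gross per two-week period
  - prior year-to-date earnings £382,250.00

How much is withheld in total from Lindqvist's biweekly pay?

Income Tax: taxable = £20,300.00 − 2×£182.00 = £19,936.00
  £2,155.92 + 35.95% × (£19,936.00 − £11,600.00) = £2,155.92 + 35.95% × £8,336.00 = £5,152.71
Pension Levy: 4.49% × £20,300.00 = £911.47
Disability Insurance: YTD £382,250.00 ≥ cap £355,900.00 → £0.00
Transit Levy: 7.3% × £20,300.00 = £1,481.90
Total: £5,152.71 + £911.47 + £0.00 + £1,481.90 = £7,546.08

£7,546.08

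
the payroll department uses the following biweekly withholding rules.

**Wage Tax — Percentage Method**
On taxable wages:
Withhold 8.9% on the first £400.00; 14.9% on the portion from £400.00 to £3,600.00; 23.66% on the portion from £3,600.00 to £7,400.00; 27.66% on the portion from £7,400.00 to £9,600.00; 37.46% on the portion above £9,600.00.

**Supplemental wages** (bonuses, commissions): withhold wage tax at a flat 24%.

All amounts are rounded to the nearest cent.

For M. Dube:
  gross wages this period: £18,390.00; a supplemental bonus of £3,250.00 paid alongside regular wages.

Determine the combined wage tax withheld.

Wage Tax: taxable = £18,390.00
  £2,020.00 + 37.46% × (£18,390.00 − £9,600.00) = £2,020.00 + 37.46% × £8,790.00 = £5,312.73
Supplemental (24% flat on bonus): 24% × £3,250.00 = £780.00
Total wage tax: £5,312.73 + £780.00 = £6,092.73

£6,092.73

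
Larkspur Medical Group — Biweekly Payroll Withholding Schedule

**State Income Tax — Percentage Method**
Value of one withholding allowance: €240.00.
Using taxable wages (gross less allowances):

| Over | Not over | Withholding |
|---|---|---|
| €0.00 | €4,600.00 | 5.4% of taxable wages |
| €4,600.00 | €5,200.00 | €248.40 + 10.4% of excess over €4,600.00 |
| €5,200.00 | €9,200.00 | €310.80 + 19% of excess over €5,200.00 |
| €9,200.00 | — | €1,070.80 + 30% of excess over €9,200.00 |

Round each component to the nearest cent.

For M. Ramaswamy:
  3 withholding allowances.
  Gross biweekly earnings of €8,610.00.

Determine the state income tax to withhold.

€821.90

State Income Tax: taxable = €8,610.00 − 3×€240.00 = €7,890.00
  €310.80 + 19% × (€7,890.00 − €5,200.00) = €310.80 + 19% × €2,690.00 = €821.90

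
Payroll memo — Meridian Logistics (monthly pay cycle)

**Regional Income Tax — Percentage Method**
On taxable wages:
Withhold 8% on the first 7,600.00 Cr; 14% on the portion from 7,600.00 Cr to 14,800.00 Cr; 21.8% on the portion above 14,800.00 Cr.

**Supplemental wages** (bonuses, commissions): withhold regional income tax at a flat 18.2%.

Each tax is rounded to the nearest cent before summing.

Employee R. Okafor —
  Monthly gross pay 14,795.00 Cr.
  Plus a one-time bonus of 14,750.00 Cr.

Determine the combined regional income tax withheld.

Regional Income Tax: taxable = 14,795.00 Cr
  608.00 Cr + 14% × (14,795.00 Cr − 7,600.00 Cr) = 608.00 Cr + 14% × 7,195.00 Cr = 1,615.30 Cr
Supplemental (18.2% flat on bonus): 18.2% × 14,750.00 Cr = 2,684.50 Cr
Total regional income tax: 1,615.30 Cr + 2,684.50 Cr = 4,299.80 Cr

4,299.80 Cr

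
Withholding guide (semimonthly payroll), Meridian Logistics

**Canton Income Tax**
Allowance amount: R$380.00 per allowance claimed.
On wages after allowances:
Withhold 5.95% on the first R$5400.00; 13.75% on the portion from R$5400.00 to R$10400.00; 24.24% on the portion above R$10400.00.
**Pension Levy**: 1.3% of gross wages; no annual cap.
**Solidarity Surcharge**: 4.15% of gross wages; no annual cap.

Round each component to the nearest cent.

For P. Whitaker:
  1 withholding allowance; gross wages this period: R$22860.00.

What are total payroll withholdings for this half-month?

Canton Income Tax: taxable = R$22860.00 − 1×R$380.00 = R$22480.00
  R$1008.80 + 24.24% × (R$22480.00 − R$10400.00) = R$1008.80 + 24.24% × R$12080.00 = R$3936.99
Pension Levy: 1.3% × R$22860.00 = R$297.18
Solidarity Surcharge: 4.15% × R$22860.00 = R$948.69
Total: R$3936.99 + R$297.18 + R$948.69 = R$5182.86

R$5182.86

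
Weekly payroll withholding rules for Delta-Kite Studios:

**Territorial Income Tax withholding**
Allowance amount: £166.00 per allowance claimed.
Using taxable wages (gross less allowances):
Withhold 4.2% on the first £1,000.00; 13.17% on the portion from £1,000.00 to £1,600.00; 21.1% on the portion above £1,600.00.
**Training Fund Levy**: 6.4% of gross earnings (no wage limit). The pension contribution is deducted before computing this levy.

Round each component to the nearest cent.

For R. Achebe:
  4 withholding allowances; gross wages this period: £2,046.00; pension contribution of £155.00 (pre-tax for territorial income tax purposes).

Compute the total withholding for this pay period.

Territorial Income Tax: taxable = £2,046.00 − £155.00 − 4×£166.00 = £1,227.00
  £42.00 + 13.17% × (£1,227.00 − £1,000.00) = £42.00 + 13.17% × £227.00 = £71.90
Training Fund Levy: 6.4% × £1,891.00 = £121.02
Total: £71.90 + £121.02 = £192.92

£192.92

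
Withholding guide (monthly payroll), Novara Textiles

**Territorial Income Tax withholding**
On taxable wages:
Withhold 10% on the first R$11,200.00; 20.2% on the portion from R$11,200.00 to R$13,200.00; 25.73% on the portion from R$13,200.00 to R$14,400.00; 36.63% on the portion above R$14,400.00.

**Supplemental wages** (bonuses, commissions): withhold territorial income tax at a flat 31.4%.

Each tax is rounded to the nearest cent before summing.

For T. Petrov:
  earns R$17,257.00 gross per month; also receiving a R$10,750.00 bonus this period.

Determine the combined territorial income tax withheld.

Territorial Income Tax: taxable = R$17,257.00
  R$1,832.76 + 36.63% × (R$17,257.00 − R$14,400.00) = R$1,832.76 + 36.63% × R$2,857.00 = R$2,879.28
Supplemental (31.4% flat on bonus): 31.4% × R$10,750.00 = R$3,375.50
Total territorial income tax: R$2,879.28 + R$3,375.50 = R$6,254.78

R$6,254.78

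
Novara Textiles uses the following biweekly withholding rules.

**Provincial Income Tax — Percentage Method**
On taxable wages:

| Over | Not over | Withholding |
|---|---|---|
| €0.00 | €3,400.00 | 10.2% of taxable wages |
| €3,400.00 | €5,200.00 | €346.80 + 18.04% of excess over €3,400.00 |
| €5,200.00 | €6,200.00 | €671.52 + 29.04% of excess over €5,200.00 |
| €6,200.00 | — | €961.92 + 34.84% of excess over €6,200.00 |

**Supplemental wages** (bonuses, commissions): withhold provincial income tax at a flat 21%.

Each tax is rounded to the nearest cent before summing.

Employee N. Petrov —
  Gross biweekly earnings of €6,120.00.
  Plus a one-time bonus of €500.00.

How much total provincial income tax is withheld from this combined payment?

Provincial Income Tax: taxable = €6,120.00
  €671.52 + 29.04% × (€6,120.00 − €5,200.00) = €671.52 + 29.04% × €920.00 = €938.69
Supplemental (21% flat on bonus): 21% × €500.00 = €105.00
Total provincial income tax: €938.69 + €105.00 = €1,043.69

€1,043.69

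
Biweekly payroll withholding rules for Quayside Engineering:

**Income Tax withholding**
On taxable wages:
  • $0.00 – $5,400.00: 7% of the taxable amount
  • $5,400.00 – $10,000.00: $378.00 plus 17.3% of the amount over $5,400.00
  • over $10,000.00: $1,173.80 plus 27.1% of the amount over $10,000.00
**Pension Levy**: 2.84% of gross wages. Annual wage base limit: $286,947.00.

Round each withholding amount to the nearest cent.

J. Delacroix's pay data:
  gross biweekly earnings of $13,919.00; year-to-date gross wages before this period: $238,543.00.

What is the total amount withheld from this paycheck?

$2,631.15

Income Tax: taxable = $13,919.00
  $1,173.80 + 27.1% × ($13,919.00 − $10,000.00) = $1,173.80 + 27.1% × $3,919.00 = $2,235.85
Pension Levy: 2.84% × $13,919.00 = $395.30
Total: $2,235.85 + $395.30 = $2,631.15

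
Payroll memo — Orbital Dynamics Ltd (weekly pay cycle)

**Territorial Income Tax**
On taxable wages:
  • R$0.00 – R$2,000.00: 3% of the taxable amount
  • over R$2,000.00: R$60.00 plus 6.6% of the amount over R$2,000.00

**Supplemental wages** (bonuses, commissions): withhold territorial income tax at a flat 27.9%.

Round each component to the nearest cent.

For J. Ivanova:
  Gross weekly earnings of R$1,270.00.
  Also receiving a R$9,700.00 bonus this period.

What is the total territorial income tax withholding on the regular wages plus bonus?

Territorial Income Tax: taxable = R$1,270.00
  3% × R$1,270.00 = R$38.10
Supplemental (27.9% flat on bonus): 27.9% × R$9,700.00 = R$2,706.30
Total territorial income tax: R$38.10 + R$2,706.30 = R$2,744.40

R$2,744.40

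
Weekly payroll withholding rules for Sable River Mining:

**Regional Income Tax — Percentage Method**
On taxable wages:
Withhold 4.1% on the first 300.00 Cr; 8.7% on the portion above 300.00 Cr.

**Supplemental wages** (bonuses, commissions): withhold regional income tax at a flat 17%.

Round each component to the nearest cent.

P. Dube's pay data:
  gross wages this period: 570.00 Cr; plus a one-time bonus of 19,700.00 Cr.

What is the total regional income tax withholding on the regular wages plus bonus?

3,384.79 Cr

Regional Income Tax: taxable = 570.00 Cr
  12.30 Cr + 8.7% × (570.00 Cr − 300.00 Cr) = 12.30 Cr + 8.7% × 270.00 Cr = 35.79 Cr
Supplemental (17% flat on bonus): 17% × 19,700.00 Cr = 3,349.00 Cr
Total regional income tax: 35.79 Cr + 3,349.00 Cr = 3,384.79 Cr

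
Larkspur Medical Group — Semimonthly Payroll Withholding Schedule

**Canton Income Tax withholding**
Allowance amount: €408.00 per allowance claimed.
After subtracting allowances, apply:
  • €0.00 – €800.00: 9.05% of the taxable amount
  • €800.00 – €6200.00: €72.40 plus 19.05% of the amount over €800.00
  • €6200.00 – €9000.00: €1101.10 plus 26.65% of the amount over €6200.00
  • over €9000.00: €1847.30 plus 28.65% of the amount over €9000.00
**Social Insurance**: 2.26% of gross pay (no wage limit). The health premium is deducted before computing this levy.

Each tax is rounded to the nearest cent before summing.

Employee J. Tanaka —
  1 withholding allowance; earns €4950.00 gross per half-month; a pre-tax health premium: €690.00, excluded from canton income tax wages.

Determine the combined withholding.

€750.09

Canton Income Tax: taxable = €4950.00 − €690.00 − 1×€408.00 = €3852.00
  €72.40 + 19.05% × (€3852.00 − €800.00) = €72.40 + 19.05% × €3052.00 = €653.81
Social Insurance: 2.26% × €4260.00 = €96.28
Total: €653.81 + €96.28 = €750.09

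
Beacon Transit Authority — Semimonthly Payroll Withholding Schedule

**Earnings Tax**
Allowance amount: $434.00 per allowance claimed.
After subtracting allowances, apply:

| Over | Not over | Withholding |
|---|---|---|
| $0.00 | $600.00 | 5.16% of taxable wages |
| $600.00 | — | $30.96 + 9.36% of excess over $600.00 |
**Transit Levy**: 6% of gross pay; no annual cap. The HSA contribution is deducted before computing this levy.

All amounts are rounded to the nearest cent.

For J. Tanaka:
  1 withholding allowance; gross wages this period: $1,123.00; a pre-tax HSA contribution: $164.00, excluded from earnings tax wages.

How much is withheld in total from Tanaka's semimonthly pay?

$84.63

Earnings Tax: taxable = $1,123.00 − $164.00 − 1×$434.00 = $525.00
  5.16% × $525.00 = $27.09
Transit Levy: 6% × $959.00 = $57.54
Total: $27.09 + $57.54 = $84.63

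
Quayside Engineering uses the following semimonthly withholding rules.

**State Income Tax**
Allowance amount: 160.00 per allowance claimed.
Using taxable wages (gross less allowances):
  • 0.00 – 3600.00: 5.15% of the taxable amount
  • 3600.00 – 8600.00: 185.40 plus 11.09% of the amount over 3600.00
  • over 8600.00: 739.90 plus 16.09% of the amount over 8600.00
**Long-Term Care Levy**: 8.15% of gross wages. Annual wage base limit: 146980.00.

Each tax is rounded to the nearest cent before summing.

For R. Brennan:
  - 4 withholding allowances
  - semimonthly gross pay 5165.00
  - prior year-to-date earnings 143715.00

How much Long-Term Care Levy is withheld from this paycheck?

Long-Term Care Levy: cap 146980.00 − YTD 143715.00 = 3265.00 subject; 8.15% × 3265.00 = 266.10

266.10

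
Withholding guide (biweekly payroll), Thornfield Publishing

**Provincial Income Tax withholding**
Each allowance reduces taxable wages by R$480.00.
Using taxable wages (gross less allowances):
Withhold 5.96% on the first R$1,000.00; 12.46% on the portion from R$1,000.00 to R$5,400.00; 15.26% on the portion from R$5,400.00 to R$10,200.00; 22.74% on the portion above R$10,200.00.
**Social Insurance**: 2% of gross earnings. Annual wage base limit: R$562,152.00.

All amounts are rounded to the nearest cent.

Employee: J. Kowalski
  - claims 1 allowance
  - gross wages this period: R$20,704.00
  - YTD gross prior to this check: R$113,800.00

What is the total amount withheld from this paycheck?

Provincial Income Tax: taxable = R$20,704.00 − 1×R$480.00 = R$20,224.00
  R$1,340.32 + 22.74% × (R$20,224.00 − R$10,200.00) = R$1,340.32 + 22.74% × R$10,024.00 = R$3,619.78
Social Insurance: 2% × R$20,704.00 = R$414.08
Total: R$3,619.78 + R$414.08 = R$4,033.86

R$4,033.86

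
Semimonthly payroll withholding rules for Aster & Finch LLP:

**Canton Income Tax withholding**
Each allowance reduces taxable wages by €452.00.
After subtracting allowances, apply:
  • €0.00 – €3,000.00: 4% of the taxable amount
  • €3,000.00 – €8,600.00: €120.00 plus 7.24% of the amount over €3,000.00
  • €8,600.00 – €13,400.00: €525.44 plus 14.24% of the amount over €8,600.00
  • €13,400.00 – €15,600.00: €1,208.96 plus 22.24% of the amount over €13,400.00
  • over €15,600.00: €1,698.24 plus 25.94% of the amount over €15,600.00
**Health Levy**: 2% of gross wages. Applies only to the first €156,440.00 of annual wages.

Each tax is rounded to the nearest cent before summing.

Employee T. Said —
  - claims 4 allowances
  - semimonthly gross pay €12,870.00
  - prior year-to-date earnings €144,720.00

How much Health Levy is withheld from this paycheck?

€234.40

Health Levy: cap €156,440.00 − YTD €144,720.00 = €11,720.00 subject; 2% × €11,720.00 = €234.40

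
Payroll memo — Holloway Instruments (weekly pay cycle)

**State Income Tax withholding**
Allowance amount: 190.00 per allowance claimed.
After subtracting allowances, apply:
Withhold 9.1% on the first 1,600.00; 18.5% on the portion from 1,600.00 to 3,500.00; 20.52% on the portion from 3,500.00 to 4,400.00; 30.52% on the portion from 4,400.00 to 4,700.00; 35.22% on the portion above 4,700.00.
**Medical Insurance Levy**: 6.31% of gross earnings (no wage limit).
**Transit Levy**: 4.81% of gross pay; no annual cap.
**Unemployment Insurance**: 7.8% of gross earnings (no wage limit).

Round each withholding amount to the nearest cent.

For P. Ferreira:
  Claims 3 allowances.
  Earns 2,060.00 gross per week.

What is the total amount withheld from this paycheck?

State Income Tax: taxable = 2,060.00 − 3×190.00 = 1,490.00
  9.1% × 1,490.00 = 135.59
Medical Insurance Levy: 6.31% × 2,060.00 = 129.99
Transit Levy: 4.81% × 2,060.00 = 99.09
Unemployment Insurance: 7.8% × 2,060.00 = 160.68
Total: 135.59 + 129.99 + 99.09 + 160.68 = 525.35

525.35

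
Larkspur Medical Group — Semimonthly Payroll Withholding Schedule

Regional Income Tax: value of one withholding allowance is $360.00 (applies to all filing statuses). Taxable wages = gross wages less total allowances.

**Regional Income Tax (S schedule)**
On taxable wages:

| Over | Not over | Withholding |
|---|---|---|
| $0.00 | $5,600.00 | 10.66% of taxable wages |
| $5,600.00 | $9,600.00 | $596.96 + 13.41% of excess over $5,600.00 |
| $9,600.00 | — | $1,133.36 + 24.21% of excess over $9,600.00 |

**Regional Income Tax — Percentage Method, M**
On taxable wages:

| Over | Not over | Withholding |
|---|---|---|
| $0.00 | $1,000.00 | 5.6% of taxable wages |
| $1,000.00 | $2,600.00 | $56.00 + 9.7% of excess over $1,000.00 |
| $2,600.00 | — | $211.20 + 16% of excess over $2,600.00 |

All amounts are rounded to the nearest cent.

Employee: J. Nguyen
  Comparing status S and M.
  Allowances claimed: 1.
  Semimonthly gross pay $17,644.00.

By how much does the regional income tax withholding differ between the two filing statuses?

Regional Income Tax (S): taxable = $17,644.00 − 1×$360.00 = $17,284.00
  $1,133.36 + 24.21% × ($17,284.00 − $9,600.00) = $1,133.36 + 24.21% × $7,684.00 = $2,993.66
Regional Income Tax (M): taxable = $17,644.00 − 1×$360.00 = $17,284.00
  $211.20 + 16% × ($17,284.00 − $2,600.00) = $211.20 + 16% × $14,684.00 = $2,560.64
Difference: |$2,993.66 − $2,560.64| = $433.02 (higher under S)

$433.02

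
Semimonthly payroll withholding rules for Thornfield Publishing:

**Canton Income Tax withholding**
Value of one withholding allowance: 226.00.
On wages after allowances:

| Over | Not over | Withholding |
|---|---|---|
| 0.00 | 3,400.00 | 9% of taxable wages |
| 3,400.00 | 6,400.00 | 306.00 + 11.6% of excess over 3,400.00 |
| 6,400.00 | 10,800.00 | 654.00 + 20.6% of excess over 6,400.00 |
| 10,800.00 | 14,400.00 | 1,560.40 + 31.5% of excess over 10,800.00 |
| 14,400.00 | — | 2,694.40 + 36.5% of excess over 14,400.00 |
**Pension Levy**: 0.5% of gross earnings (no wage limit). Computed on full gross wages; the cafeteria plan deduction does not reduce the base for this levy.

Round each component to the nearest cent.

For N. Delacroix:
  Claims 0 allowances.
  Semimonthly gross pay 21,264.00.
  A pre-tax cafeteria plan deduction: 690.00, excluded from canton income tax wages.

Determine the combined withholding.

Canton Income Tax: taxable = 21,264.00 − 690.00 = 20,574.00
  2,694.40 + 36.5% × (20,574.00 − 14,400.00) = 2,694.40 + 36.5% × 6,174.00 = 4,947.91
Pension Levy: 0.5% × 21,264.00 = 106.32
Total: 4,947.91 + 106.32 = 5,054.23

5,054.23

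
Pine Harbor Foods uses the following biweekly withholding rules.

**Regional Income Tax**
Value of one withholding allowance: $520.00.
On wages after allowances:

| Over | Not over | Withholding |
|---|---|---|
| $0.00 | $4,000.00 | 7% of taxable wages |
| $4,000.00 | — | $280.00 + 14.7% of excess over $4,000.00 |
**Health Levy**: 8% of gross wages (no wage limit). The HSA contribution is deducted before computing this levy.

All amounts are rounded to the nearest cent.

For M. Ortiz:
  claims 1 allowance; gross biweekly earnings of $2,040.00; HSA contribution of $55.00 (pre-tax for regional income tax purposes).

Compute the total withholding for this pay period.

Regional Income Tax: taxable = $2,040.00 − $55.00 − 1×$520.00 = $1,465.00
  7% × $1,465.00 = $102.55
Health Levy: 8% × $1,985.00 = $158.80
Total: $102.55 + $158.80 = $261.35

$261.35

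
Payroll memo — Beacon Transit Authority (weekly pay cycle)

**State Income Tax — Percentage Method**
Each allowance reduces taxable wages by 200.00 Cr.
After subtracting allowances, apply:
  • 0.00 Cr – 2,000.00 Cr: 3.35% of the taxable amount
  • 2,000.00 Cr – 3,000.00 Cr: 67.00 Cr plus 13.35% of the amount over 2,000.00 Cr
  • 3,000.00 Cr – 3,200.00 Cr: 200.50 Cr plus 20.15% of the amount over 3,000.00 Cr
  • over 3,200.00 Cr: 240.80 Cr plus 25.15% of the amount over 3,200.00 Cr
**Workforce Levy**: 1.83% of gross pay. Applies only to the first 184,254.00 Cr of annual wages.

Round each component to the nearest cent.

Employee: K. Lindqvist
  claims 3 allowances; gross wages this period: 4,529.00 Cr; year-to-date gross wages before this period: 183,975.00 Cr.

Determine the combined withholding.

State Income Tax: taxable = 4,529.00 Cr − 3×200.00 Cr = 3,929.00 Cr
  240.80 Cr + 25.15% × (3,929.00 Cr − 3,200.00 Cr) = 240.80 Cr + 25.15% × 729.00 Cr = 424.14 Cr
Workforce Levy: cap 184,254.00 Cr − YTD 183,975.00 Cr = 279.00 Cr subject; 1.83% × 279.00 Cr = 5.11 Cr
Total: 424.14 Cr + 5.11 Cr = 429.25 Cr

429.25 Cr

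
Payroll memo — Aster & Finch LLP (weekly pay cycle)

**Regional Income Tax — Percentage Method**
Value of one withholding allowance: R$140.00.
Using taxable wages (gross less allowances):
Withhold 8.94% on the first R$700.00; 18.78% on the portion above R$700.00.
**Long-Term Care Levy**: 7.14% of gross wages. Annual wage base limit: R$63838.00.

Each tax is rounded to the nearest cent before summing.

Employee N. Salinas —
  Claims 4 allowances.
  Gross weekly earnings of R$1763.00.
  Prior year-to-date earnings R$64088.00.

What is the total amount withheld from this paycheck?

R$157.04

Regional Income Tax: taxable = R$1763.00 − 4×R$140.00 = R$1203.00
  R$62.58 + 18.78% × (R$1203.00 − R$700.00) = R$62.58 + 18.78% × R$503.00 = R$157.04
Long-Term Care Levy: YTD R$64088.00 ≥ cap R$63838.00 → R$0.00
Total: R$157.04 + R$0.00 = R$157.04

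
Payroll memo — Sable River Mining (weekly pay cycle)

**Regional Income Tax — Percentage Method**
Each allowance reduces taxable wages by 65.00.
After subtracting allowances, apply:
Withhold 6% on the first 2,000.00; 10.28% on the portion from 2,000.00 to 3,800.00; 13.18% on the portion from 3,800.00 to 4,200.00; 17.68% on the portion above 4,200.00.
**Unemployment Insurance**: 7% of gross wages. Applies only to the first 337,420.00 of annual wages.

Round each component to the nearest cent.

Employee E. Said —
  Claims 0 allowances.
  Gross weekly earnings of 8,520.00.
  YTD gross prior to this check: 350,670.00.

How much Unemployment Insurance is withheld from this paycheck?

Unemployment Insurance: YTD 350,670.00 ≥ cap 337,420.00 → 0.00

0.00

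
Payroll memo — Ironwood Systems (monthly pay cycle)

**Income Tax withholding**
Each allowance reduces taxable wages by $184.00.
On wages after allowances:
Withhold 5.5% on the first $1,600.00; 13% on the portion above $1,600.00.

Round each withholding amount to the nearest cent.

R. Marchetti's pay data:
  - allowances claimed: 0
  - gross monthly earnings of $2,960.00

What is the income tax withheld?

$264.80

Income Tax: taxable = $2,960.00
  $88.00 + 13% × ($2,960.00 − $1,600.00) = $88.00 + 13% × $1,360.00 = $264.80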